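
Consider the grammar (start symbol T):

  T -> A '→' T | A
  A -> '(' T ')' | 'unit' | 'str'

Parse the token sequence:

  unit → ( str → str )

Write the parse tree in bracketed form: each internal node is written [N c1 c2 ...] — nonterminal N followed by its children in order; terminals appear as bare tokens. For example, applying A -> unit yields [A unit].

T
A → T
unit → T
unit → A
unit → ( T )
unit → ( A → T )
unit → ( str → T )
unit → ( str → A )
unit → ( str → str )

[T [A unit] → [T [A ( [T [A str] → [T [A str]]] )]]]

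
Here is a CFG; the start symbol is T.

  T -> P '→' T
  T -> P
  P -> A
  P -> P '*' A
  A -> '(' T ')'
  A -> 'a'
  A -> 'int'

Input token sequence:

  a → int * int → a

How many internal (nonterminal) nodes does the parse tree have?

[T [P [A a]] → [T [P [P [A int]] * [A int]] → [T [P [A a]]]]]

11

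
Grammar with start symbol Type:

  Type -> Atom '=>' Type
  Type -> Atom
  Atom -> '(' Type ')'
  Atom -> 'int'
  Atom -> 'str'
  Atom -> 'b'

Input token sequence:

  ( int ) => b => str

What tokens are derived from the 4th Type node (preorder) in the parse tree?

[Type [Atom ( [Type [Atom int]] )] => [Type [Atom b] => [Type [Atom str]]]]

str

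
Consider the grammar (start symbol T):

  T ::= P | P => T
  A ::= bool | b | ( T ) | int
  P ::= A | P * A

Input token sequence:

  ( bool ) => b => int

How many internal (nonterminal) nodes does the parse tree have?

12

[T [P [A ( [T [P [A bool]]] )]] => [T [P [A b]] => [T [P [A int]]]]]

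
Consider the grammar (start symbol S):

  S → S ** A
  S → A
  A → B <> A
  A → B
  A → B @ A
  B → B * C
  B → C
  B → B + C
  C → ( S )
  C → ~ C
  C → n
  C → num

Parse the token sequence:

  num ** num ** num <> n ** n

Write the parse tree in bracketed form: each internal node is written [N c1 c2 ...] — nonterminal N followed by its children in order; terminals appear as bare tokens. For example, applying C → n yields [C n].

[S [S [S [S [A [B [C num]]]] ** [A [B [C num]]]] ** [A [B [C num]] <> [A [B [C n]]]]] ** [A [B [C n]]]]

S
S ** A
S ** A ** A
S ** A ** A ** A
A ** A ** A ** A
B ** A ** A ** A
C ** A ** A ** A
num ** A ** A ** A
num ** B ** A ** A
num ** C ** A ** A
num ** num ** A ** A
num ** num ** B <> A ** A
num ** num ** C <> A ** A
num ** num ** num <> A ** A
num ** num ** num <> B ** A
num ** num ** num <> C ** A
num ** num ** num <> n ** A
num ** num ** num <> n ** B
num ** num ** num <> n ** C
num ** num ** num <> n ** n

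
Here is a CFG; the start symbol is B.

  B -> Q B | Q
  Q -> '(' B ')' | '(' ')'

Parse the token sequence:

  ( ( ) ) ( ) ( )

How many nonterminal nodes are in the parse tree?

[B [Q ( [B [Q ( )]] )] [B [Q ( )] [B [Q ( )]]]]

8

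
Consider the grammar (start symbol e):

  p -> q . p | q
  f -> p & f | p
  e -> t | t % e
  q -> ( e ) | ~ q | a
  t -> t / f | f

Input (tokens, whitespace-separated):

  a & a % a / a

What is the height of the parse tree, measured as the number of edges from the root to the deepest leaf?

[e [t [f [p [q a]] & [f [p [q a]]]]] % [e [t [t [f [p [q a]]]] / [f [p [q a]]]]]]

7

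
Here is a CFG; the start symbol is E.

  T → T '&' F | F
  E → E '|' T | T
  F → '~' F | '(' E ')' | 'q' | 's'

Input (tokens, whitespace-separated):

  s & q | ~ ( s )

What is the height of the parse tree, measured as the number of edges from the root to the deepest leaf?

[E [E [T [T [F s]] & [F q]]] | [T [F ~ [F ( [E [T [F s]]] )]]]]

7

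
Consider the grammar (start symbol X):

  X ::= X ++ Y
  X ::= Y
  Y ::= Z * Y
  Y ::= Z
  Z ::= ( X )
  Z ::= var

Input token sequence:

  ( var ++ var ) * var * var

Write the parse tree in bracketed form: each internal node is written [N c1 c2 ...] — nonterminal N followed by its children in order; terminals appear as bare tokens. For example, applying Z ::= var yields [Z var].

[X [Y [Z ( [X [X [Y [Z var]]] ++ [Y [Z var]]] )] * [Y [Z var] * [Y [Z var]]]]]

X
Y
Z * Y
( X ) * Y
( X ++ Y ) * Y
( Y ++ Y ) * Y
( Z ++ Y ) * Y
( var ++ Y ) * Y
( var ++ Z ) * Y
( var ++ var ) * Y
( var ++ var ) * Z * Y
( var ++ var ) * var * Y
( var ++ var ) * var * Z
( var ++ var ) * var * var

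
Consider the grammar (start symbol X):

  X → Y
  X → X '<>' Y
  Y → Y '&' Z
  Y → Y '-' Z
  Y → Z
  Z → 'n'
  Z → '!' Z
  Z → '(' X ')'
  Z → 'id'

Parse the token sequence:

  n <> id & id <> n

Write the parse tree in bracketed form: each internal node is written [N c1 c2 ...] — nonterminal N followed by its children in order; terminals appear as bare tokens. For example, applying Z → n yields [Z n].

[X [X [X [Y [Z n]]] <> [Y [Y [Z id]] & [Z id]]] <> [Y [Z n]]]

X
X <> Y
X <> Y <> Y
Y <> Y <> Y
Z <> Y <> Y
n <> Y <> Y
n <> Y & Z <> Y
n <> Z & Z <> Y
n <> id & Z <> Y
n <> id & id <> Y
n <> id & id <> Z
n <> id & id <> n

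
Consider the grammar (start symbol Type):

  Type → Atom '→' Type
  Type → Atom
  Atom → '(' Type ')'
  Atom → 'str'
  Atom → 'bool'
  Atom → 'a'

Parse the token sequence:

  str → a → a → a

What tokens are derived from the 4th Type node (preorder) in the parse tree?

a

[Type [Atom str] → [Type [Atom a] → [Type [Atom a] → [Type [Atom a]]]]]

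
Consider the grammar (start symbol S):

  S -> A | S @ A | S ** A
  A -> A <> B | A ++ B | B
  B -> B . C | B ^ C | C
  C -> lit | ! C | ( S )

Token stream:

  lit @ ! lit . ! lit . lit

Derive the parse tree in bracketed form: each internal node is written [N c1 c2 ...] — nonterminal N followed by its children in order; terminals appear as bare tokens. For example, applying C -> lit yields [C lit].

S
S @ A
A @ A
B @ A
C @ A
lit @ A
lit @ B
lit @ B . C
lit @ B . C . C
lit @ C . C . C
lit @ ! C . C . C
lit @ ! lit . C . C
lit @ ! lit . ! C . C
lit @ ! lit . ! lit . C
lit @ ! lit . ! lit . lit

[S [S [A [B [C lit]]]] @ [A [B [B [B [C ! [C lit]]] . [C ! [C lit]]] . [C lit]]]]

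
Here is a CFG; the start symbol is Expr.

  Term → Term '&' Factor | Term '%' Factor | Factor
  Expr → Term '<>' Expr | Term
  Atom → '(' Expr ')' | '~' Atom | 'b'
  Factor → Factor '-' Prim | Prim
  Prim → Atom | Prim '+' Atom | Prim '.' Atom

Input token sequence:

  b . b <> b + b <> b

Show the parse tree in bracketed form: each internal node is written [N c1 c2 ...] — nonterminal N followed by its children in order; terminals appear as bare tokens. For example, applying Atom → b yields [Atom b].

[Expr [Term [Factor [Prim [Prim [Atom b]] . [Atom b]]]] <> [Expr [Term [Factor [Prim [Prim [Atom b]] + [Atom b]]]] <> [Expr [Term [Factor [Prim [Atom b]]]]]]]

Expr
Term <> Expr
Factor <> Expr
Prim <> Expr
Prim . Atom <> Expr
Atom . Atom <> Expr
b . Atom <> Expr
b . b <> Expr
b . b <> Term <> Expr
b . b <> Factor <> Expr
b . b <> Prim <> Expr
b . b <> Prim + Atom <> Expr
b . b <> Atom + Atom <> Expr
b . b <> b + Atom <> Expr
b . b <> b + b <> Expr
b . b <> b + b <> Term
b . b <> b + b <> Factor
b . b <> b + b <> Prim
b . b <> b + b <> Atom
b . b <> b + b <> b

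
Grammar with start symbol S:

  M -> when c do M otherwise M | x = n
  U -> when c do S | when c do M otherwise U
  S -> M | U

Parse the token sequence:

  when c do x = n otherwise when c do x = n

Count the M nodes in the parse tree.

[S [U when c do [M x = n] otherwise [U when c do [S [M x = n]]]]]

2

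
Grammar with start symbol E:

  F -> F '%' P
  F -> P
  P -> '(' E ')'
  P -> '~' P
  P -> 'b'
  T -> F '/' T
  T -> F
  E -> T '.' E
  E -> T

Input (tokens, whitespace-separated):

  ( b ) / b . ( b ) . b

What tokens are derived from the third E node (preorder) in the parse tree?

( b ) . b

[E [T [F [P ( [E [T [F [P b]]]] )]] / [T [F [P b]]]] . [E [T [F [P ( [E [T [F [P b]]]] )]]] . [E [T [F [P b]]]]]]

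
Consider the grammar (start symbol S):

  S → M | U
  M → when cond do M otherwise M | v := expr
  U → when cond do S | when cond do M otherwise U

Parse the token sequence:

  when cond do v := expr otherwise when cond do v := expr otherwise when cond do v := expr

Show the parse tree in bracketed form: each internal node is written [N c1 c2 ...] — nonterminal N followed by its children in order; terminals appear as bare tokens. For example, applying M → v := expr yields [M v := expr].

S
U
when cond do M otherwise U
when cond do v := expr otherwise U
when cond do v := expr otherwise when cond do M otherwise U
when cond do v := expr otherwise when cond do v := expr otherwise U
when cond do v := expr otherwise when cond do v := expr otherwise when cond do S
when cond do v := expr otherwise when cond do v := expr otherwise when cond do M
when cond do v := expr otherwise when cond do v := expr otherwise when cond do v := expr

[S [U when cond do [M v := expr] otherwise [U when cond do [M v := expr] otherwise [U when cond do [S [M v := expr]]]]]]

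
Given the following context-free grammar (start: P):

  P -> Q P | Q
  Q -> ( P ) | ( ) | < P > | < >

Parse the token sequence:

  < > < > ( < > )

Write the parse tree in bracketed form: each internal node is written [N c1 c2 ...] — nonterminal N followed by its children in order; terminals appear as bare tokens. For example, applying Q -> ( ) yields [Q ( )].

[P [Q < >] [P [Q < >] [P [Q ( [P [Q < >]] )]]]]

P
Q P
< > P
< > Q P
< > < > P
< > < > Q
< > < > ( P )
< > < > ( Q )
< > < > ( < > )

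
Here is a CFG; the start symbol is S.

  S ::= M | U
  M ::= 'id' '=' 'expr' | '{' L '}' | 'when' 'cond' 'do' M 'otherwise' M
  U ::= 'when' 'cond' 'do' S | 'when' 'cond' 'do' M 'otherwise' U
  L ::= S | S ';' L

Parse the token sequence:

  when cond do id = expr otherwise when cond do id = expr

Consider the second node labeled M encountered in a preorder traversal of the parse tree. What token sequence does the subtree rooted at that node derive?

[S [U when cond do [M id = expr] otherwise [U when cond do [S [M id = expr]]]]]

id = expr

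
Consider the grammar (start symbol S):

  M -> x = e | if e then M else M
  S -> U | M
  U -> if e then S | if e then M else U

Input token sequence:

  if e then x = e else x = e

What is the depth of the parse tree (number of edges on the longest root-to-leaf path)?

3

[S [M if e then [M x = e] else [M x = e]]]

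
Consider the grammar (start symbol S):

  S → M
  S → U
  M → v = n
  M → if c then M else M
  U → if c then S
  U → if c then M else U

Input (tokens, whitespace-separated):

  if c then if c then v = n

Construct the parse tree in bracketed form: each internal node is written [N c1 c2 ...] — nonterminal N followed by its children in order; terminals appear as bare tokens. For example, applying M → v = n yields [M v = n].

S
U
if c then S
if c then U
if c then if c then S
if c then if c then M
if c then if c then v = n

[S [U if c then [S [U if c then [S [M v = n]]]]]]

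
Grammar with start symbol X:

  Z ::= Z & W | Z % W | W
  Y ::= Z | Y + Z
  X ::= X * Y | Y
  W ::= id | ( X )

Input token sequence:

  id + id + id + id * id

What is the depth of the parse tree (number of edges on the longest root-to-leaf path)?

8

[X [X [Y [Y [Y [Y [Z [W id]]] + [Z [W id]]] + [Z [W id]]] + [Z [W id]]]] * [Y [Z [W id]]]]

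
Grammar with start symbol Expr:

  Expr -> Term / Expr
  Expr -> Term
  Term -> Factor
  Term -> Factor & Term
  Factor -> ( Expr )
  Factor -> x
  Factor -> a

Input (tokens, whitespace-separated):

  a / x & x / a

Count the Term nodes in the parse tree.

[Expr [Term [Factor a]] / [Expr [Term [Factor x] & [Term [Factor x]]] / [Expr [Term [Factor a]]]]]

4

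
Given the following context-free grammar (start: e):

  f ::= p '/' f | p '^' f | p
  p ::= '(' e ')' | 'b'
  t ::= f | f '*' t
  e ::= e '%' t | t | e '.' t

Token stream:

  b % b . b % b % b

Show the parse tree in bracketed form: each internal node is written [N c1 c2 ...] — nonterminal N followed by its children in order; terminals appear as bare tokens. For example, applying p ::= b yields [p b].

e
e % t
e % t % t
e . t % t % t
e % t . t % t % t
t % t . t % t % t
f % t . t % t % t
p % t . t % t % t
b % t . t % t % t
b % f . t % t % t
b % p . t % t % t
b % b . t % t % t
b % b . f % t % t
b % b . p % t % t
b % b . b % t % t
b % b . b % f % t
b % b . b % p % t
b % b . b % b % t
b % b . b % b % f
b % b . b % b % p
b % b . b % b % b

[e [e [e [e [e [t [f [p b]]]] % [t [f [p b]]]] . [t [f [p b]]]] % [t [f [p b]]]] % [t [f [p b]]]]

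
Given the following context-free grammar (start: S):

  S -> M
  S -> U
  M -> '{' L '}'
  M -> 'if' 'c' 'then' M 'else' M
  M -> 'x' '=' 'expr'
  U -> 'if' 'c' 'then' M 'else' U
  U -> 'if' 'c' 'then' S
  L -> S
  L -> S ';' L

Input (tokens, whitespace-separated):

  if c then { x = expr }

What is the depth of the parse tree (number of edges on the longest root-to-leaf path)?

[S [U if c then [S [M { [L [S [M x = expr]]] }]]]]

7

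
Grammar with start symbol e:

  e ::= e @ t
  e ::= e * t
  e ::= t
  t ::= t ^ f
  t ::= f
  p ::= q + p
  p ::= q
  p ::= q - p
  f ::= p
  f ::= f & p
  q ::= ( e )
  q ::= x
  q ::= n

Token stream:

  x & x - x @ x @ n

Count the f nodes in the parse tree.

[e [e [e [t [f [f [p [q x]]] & [p [q x] - [p [q x]]]]]] @ [t [f [p [q x]]]]] @ [t [f [p [q n]]]]]

4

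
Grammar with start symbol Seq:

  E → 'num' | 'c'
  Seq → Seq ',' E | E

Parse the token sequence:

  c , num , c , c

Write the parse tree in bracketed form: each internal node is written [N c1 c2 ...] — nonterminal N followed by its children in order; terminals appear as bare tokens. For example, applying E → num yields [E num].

[Seq [Seq [Seq [Seq [E c]] , [E num]] , [E c]] , [E c]]

Seq
Seq , E
Seq , E , E
Seq , E , E , E
E , E , E , E
c , E , E , E
c , num , E , E
c , num , c , E
c , num , c , c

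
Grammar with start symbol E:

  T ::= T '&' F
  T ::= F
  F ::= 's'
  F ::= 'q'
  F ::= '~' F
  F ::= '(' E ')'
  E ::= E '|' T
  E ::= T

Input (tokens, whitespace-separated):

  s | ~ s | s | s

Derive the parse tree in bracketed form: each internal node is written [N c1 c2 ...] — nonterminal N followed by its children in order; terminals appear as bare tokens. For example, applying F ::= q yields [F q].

E
E | T
E | T | T
E | T | T | T
T | T | T | T
F | T | T | T
s | T | T | T
s | F | T | T
s | ~ F | T | T
s | ~ s | T | T
s | ~ s | F | T
s | ~ s | s | T
s | ~ s | s | F
s | ~ s | s | s

[E [E [E [E [T [F s]]] | [T [F ~ [F s]]]] | [T [F s]]] | [T [F s]]]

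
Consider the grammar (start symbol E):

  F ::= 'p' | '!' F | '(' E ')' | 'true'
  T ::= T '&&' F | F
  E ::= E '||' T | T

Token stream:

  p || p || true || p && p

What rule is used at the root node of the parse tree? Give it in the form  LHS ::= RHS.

E ::= E '||' T

[E [E [E [E [T [F p]]] || [T [F p]]] || [T [F true]]] || [T [T [F p]] && [F p]]]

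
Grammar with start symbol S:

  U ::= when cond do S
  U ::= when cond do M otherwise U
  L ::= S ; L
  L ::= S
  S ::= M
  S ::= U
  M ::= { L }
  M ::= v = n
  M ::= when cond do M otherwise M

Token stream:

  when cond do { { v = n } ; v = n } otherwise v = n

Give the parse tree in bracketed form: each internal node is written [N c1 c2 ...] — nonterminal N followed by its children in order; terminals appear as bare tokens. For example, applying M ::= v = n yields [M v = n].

S
M
when cond do M otherwise M
when cond do { L } otherwise M
when cond do { S ; L } otherwise M
when cond do { M ; L } otherwise M
when cond do { { L } ; L } otherwise M
when cond do { { S } ; L } otherwise M
when cond do { { M } ; L } otherwise M
when cond do { { v = n } ; L } otherwise M
when cond do { { v = n } ; S } otherwise M
when cond do { { v = n } ; M } otherwise M
when cond do { { v = n } ; v = n } otherwise M
when cond do { { v = n } ; v = n } otherwise v = n

[S [M when cond do [M { [L [S [M { [L [S [M v = n]]] }]] ; [L [S [M v = n]]]] }] otherwise [M v = n]]]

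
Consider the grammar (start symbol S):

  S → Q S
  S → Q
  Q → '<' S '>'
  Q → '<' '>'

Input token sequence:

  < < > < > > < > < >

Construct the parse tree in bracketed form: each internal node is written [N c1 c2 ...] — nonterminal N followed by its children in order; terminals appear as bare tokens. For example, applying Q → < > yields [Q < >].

S
Q S
< S > S
< Q S > S
< < > S > S
< < > Q > S
< < > < > > S
< < > < > > Q S
< < > < > > < > S
< < > < > > < > Q
< < > < > > < > < >

[S [Q < [S [Q < >] [S [Q < >]]] >] [S [Q < >] [S [Q < >]]]]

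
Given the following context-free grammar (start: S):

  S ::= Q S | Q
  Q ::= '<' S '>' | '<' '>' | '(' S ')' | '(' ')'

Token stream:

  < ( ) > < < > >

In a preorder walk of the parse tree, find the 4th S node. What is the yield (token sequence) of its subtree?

[S [Q < [S [Q ( )]] >] [S [Q < [S [Q < >]] >]]]

< >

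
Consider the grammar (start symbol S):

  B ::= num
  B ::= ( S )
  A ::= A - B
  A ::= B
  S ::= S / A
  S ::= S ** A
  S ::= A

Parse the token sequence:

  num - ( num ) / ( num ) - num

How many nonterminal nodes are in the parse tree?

16

[S [S [A [A [B num]] - [B ( [S [A [B num]]] )]]] / [A [A [B ( [S [A [B num]]] )]] - [B num]]]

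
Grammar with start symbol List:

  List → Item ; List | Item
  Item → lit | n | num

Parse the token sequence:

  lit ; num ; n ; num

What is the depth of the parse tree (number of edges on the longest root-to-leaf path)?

[List [Item lit] ; [List [Item num] ; [List [Item n] ; [List [Item num]]]]]

5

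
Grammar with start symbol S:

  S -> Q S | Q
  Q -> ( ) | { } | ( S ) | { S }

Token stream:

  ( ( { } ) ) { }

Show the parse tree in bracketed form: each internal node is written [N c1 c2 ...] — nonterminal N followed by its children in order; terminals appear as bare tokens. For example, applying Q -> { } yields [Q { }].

[S [Q ( [S [Q ( [S [Q { }]] )]] )] [S [Q { }]]]

S
Q S
( S ) S
( Q ) S
( ( S ) ) S
( ( Q ) ) S
( ( { } ) ) S
( ( { } ) ) Q
( ( { } ) ) { }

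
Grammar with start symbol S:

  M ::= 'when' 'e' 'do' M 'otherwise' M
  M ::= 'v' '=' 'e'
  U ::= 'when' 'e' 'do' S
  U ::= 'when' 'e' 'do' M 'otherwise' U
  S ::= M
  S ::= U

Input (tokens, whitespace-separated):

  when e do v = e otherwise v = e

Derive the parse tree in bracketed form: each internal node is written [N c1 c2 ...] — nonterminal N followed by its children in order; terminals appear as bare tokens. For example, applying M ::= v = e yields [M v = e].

[S [M when e do [M v = e] otherwise [M v = e]]]

S
M
when e do M otherwise M
when e do v = e otherwise M
when e do v = e otherwise v = e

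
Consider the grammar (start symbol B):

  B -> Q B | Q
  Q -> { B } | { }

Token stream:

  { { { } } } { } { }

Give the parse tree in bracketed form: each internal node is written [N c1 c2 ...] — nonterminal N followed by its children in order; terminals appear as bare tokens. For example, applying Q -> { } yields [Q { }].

B
Q B
{ B } B
{ Q } B
{ { B } } B
{ { Q } } B
{ { { } } } B
{ { { } } } Q B
{ { { } } } { } B
{ { { } } } { } Q
{ { { } } } { } { }

[B [Q { [B [Q { [B [Q { }]] }]] }] [B [Q { }] [B [Q { }]]]]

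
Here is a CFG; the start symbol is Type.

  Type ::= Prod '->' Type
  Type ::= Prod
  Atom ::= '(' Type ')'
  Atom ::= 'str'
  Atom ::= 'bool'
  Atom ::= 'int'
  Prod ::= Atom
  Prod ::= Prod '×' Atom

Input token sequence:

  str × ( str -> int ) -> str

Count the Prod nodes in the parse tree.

5

[Type [Prod [Prod [Atom str]] × [Atom ( [Type [Prod [Atom str]] -> [Type [Prod [Atom int]]]] )]] -> [Type [Prod [Atom str]]]]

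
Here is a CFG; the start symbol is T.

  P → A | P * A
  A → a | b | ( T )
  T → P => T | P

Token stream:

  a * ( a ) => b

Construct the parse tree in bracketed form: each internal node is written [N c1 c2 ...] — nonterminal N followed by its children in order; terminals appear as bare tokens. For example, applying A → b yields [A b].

T
P => T
P * A => T
A * A => T
a * A => T
a * ( T ) => T
a * ( P ) => T
a * ( A ) => T
a * ( a ) => T
a * ( a ) => P
a * ( a ) => A
a * ( a ) => b

[T [P [P [A a]] * [A ( [T [P [A a]]] )]] => [T [P [A b]]]]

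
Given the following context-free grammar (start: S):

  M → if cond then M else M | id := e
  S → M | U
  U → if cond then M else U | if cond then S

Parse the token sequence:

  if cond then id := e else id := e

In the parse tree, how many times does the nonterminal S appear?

1

[S [M if cond then [M id := e] else [M id := e]]]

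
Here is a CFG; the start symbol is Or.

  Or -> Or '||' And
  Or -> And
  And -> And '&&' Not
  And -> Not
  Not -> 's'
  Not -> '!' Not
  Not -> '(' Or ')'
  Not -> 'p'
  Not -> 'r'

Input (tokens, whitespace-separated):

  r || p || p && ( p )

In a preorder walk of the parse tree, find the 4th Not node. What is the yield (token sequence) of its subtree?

[Or [Or [Or [And [Not r]]] || [And [Not p]]] || [And [And [Not p]] && [Not ( [Or [And [Not p]]] )]]]

( p )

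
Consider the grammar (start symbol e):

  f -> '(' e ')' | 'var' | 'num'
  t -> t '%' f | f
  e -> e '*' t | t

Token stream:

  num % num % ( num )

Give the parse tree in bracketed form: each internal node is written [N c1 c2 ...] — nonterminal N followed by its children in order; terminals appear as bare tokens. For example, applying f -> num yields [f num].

e
t
t % f
t % f % f
f % f % f
num % f % f
num % num % f
num % num % ( e )
num % num % ( t )
num % num % ( f )
num % num % ( num )

[e [t [t [t [f num]] % [f num]] % [f ( [e [t [f num]]] )]]]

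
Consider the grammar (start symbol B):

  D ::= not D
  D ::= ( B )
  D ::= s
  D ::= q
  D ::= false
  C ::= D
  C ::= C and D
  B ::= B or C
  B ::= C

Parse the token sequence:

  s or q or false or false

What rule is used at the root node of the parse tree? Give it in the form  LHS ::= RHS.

[B [B [B [B [C [D s]]] or [C [D q]]] or [C [D false]]] or [C [D false]]]

B ::= B or C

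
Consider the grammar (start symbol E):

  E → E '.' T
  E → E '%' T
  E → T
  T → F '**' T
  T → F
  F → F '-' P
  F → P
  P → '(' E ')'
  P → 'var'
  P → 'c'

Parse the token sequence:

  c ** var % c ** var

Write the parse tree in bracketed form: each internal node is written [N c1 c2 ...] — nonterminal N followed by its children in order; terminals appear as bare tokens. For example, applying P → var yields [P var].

E
E % T
T % T
F ** T % T
P ** T % T
c ** T % T
c ** F % T
c ** P % T
c ** var % T
c ** var % F ** T
c ** var % P ** T
c ** var % c ** T
c ** var % c ** F
c ** var % c ** P
c ** var % c ** var

[E [E [T [F [P c]] ** [T [F [P var]]]]] % [T [F [P c]] ** [T [F [P var]]]]]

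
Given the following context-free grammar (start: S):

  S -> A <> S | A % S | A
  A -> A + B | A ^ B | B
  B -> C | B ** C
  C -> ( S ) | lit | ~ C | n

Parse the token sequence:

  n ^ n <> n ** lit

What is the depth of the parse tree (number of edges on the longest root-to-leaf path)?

6

[S [A [A [B [C n]]] ^ [B [C n]]] <> [S [A [B [B [C n]] ** [C lit]]]]]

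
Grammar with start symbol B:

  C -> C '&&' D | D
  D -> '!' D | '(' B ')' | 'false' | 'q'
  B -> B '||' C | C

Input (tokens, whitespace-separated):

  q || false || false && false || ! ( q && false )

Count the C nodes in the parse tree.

[B [B [B [B [C [D q]]] || [C [D false]]] || [C [C [D false]] && [D false]]] || [C [D ! [D ( [B [C [C [D q]] && [D false]]] )]]]]

7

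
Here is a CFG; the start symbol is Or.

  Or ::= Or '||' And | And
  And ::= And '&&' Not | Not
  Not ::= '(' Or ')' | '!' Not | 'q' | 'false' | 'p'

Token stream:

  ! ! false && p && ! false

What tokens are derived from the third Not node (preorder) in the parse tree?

[Or [And [And [And [Not ! [Not ! [Not false]]]] && [Not p]] && [Not ! [Not false]]]]

false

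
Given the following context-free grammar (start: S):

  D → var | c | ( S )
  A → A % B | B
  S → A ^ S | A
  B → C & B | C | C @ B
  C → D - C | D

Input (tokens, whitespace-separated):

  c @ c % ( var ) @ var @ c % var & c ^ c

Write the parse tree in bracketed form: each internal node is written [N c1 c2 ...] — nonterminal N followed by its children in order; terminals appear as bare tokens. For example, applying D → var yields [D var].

[S [A [A [A [B [C [D c]] @ [B [C [D c]]]]] % [B [C [D ( [S [A [B [C [D var]]]]] )]] @ [B [C [D var]] @ [B [C [D c]]]]]] % [B [C [D var]] & [B [C [D c]]]]] ^ [S [A [B [C [D c]]]]]]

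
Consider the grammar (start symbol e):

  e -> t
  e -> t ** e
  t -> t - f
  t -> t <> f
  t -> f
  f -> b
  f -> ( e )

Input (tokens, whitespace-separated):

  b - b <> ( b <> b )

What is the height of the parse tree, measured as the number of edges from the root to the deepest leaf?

[e [t [t [t [f b]] - [f b]] <> [f ( [e [t [t [f b]] <> [f b]]] )]]]

7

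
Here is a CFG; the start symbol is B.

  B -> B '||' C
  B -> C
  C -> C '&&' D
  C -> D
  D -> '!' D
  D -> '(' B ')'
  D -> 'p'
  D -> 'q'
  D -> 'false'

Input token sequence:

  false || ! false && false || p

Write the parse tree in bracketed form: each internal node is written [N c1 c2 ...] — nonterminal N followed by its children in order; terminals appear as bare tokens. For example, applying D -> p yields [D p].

[B [B [B [C [D false]]] || [C [C [D ! [D false]]] && [D false]]] || [C [D p]]]

B
B || C
B || C || C
C || C || C
D || C || C
false || C || C
false || C && D || C
false || D && D || C
false || ! D && D || C
false || ! false && D || C
false || ! false && false || C
false || ! false && false || D
false || ! false && false || p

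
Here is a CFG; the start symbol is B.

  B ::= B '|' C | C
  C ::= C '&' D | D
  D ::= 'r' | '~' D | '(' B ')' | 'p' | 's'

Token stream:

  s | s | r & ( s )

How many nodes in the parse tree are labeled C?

[B [B [B [C [D s]]] | [C [D s]]] | [C [C [D r]] & [D ( [B [C [D s]]] )]]]

5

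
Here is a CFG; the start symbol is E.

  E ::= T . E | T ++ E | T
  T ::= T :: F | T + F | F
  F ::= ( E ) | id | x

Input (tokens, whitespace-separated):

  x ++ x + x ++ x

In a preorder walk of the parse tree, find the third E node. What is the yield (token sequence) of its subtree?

[E [T [F x]] ++ [E [T [T [F x]] + [F x]] ++ [E [T [F x]]]]]

x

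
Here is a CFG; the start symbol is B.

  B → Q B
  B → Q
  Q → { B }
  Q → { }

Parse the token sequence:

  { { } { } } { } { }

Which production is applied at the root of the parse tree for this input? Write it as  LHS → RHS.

B → Q B

[B [Q { [B [Q { }] [B [Q { }]]] }] [B [Q { }] [B [Q { }]]]]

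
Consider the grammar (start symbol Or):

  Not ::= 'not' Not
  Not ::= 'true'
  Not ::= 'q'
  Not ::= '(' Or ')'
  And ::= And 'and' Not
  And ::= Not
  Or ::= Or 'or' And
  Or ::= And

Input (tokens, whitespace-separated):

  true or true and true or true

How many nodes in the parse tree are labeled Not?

4

[Or [Or [Or [And [Not true]]] or [And [And [Not true]] and [Not true]]] or [And [Not true]]]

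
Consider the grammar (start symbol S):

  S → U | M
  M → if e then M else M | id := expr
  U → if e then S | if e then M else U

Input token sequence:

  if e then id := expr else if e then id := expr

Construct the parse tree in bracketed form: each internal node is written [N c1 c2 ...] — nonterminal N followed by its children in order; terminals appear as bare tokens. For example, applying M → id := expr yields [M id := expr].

S
U
if e then M else U
if e then id := expr else U
if e then id := expr else if e then S
if e then id := expr else if e then M
if e then id := expr else if e then id := expr

[S [U if e then [M id := expr] else [U if e then [S [M id := expr]]]]]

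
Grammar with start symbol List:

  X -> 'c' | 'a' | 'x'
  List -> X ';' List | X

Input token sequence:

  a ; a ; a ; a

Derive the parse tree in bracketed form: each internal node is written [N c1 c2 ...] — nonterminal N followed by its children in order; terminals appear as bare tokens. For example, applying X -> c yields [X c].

[List [X a] ; [List [X a] ; [List [X a] ; [List [X a]]]]]

List
X ; List
a ; List
a ; X ; List
a ; a ; List
a ; a ; X ; List
a ; a ; a ; List
a ; a ; a ; X
a ; a ; a ; a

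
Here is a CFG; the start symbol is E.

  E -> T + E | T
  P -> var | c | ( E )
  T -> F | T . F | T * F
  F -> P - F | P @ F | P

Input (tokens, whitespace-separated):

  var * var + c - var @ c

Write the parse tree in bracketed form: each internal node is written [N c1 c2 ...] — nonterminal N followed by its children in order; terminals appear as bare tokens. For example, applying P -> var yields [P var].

E
T + E
T * F + E
F * F + E
P * F + E
var * F + E
var * P + E
var * var + E
var * var + T
var * var + F
var * var + P - F
var * var + c - F
var * var + c - P @ F
var * var + c - var @ F
var * var + c - var @ P
var * var + c - var @ c

[E [T [T [F [P var]]] * [F [P var]]] + [E [T [F [P c] - [F [P var] @ [F [P c]]]]]]]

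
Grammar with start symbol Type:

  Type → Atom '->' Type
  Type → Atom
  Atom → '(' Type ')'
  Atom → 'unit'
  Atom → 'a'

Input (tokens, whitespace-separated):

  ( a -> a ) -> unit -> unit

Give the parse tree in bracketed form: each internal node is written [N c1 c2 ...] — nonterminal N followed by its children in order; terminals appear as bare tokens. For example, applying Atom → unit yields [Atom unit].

Type
Atom -> Type
( Type ) -> Type
( Atom -> Type ) -> Type
( a -> Type ) -> Type
( a -> Atom ) -> Type
( a -> a ) -> Type
( a -> a ) -> Atom -> Type
( a -> a ) -> unit -> Type
( a -> a ) -> unit -> Atom
( a -> a ) -> unit -> unit

[Type [Atom ( [Type [Atom a] -> [Type [Atom a]]] )] -> [Type [Atom unit] -> [Type [Atom unit]]]]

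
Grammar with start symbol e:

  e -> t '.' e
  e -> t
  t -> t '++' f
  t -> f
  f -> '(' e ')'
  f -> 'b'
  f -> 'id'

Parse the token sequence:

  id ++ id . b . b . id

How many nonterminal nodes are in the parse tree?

14

[e [t [t [f id]] ++ [f id]] . [e [t [f b]] . [e [t [f b]] . [e [t [f id]]]]]]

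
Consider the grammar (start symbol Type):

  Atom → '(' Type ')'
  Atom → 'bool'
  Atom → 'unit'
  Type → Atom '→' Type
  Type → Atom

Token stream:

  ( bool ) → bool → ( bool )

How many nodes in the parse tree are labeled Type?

5

[Type [Atom ( [Type [Atom bool]] )] → [Type [Atom bool] → [Type [Atom ( [Type [Atom bool]] )]]]]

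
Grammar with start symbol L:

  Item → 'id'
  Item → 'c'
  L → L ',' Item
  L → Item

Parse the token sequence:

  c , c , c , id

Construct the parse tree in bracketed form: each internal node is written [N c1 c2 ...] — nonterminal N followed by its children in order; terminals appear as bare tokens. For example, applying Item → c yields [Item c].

[L [L [L [L [Item c]] , [Item c]] , [Item c]] , [Item id]]

L
L , Item
L , Item , Item
L , Item , Item , Item
Item , Item , Item , Item
c , Item , Item , Item
c , c , Item , Item
c , c , c , Item
c , c , c , id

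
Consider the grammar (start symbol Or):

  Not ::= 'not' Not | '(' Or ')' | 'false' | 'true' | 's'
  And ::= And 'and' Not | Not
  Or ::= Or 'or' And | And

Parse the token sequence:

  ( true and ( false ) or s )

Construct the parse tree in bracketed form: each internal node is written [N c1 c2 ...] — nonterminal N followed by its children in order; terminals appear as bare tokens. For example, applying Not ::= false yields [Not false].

Or
And
Not
( Or )
( Or or And )
( And or And )
( And and Not or And )
( Not and Not or And )
( true and Not or And )
( true and ( Or ) or And )
( true and ( And ) or And )
( true and ( Not ) or And )
( true and ( false ) or And )
( true and ( false ) or Not )
( true and ( false ) or s )

[Or [And [Not ( [Or [Or [And [And [Not true]] and [Not ( [Or [And [Not false]]] )]]] or [And [Not s]]] )]]]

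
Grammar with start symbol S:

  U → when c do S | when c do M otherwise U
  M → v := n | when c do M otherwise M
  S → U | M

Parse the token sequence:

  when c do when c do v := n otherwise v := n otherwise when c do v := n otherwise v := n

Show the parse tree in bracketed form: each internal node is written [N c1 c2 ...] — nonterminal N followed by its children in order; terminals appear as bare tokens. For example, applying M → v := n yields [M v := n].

[S [M when c do [M when c do [M v := n] otherwise [M v := n]] otherwise [M when c do [M v := n] otherwise [M v := n]]]]

S
M
when c do M otherwise M
when c do when c do M otherwise M otherwise M
when c do when c do v := n otherwise M otherwise M
when c do when c do v := n otherwise v := n otherwise M
when c do when c do v := n otherwise v := n otherwise when c do M otherwise M
when c do when c do v := n otherwise v := n otherwise when c do v := n otherwise M
when c do when c do v := n otherwise v := n otherwise when c do v := n otherwise v := n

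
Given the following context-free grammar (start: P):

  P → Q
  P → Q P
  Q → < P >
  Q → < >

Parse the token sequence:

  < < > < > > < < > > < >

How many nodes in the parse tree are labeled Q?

[P [Q < [P [Q < >] [P [Q < >]]] >] [P [Q < [P [Q < >]] >] [P [Q < >]]]]

6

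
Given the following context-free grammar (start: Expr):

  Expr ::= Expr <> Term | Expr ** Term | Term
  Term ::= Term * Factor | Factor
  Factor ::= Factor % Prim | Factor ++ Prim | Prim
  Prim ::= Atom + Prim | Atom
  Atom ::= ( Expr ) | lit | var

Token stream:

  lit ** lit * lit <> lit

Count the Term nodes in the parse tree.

[Expr [Expr [Expr [Term [Factor [Prim [Atom lit]]]]] ** [Term [Term [Factor [Prim [Atom lit]]]] * [Factor [Prim [Atom lit]]]]] <> [Term [Factor [Prim [Atom lit]]]]]

4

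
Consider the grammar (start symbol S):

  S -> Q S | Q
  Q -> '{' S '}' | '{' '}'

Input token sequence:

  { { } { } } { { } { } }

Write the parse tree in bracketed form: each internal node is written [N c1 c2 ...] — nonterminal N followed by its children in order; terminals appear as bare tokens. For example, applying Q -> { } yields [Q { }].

S
Q S
{ S } S
{ Q S } S
{ { } S } S
{ { } Q } S
{ { } { } } S
{ { } { } } Q
{ { } { } } { S }
{ { } { } } { Q S }
{ { } { } } { { } S }
{ { } { } } { { } Q }
{ { } { } } { { } { } }

[S [Q { [S [Q { }] [S [Q { }]]] }] [S [Q { [S [Q { }] [S [Q { }]]] }]]]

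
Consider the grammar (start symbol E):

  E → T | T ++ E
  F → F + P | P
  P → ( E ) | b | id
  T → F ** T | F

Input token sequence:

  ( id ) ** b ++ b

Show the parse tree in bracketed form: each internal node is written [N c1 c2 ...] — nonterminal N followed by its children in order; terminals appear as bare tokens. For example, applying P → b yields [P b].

E
T ++ E
F ** T ++ E
P ** T ++ E
( E ) ** T ++ E
( T ) ** T ++ E
( F ) ** T ++ E
( P ) ** T ++ E
( id ) ** T ++ E
( id ) ** F ++ E
( id ) ** P ++ E
( id ) ** b ++ E
( id ) ** b ++ T
( id ) ** b ++ F
( id ) ** b ++ P
( id ) ** b ++ b

[E [T [F [P ( [E [T [F [P id]]]] )]] ** [T [F [P b]]]] ++ [E [T [F [P b]]]]]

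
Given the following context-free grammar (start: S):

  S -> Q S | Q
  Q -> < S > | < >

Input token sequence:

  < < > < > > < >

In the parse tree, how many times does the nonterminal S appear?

[S [Q < [S [Q < >] [S [Q < >]]] >] [S [Q < >]]]

4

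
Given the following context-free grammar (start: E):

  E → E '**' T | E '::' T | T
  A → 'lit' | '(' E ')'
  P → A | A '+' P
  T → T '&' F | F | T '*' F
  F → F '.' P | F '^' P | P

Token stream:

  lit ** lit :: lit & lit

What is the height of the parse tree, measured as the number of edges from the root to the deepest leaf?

7

[E [E [E [T [F [P [A lit]]]]] ** [T [F [P [A lit]]]]] :: [T [T [F [P [A lit]]]] & [F [P [A lit]]]]]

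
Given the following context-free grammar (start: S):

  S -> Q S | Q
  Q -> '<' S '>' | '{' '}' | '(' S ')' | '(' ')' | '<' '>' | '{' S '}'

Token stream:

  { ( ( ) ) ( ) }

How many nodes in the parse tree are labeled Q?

[S [Q { [S [Q ( [S [Q ( )]] )] [S [Q ( )]]] }]]

4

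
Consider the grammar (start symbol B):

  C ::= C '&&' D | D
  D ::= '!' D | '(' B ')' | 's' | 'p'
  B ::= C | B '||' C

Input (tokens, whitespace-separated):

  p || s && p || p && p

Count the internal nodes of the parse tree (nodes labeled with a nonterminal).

13

[B [B [B [C [D p]]] || [C [C [D s]] && [D p]]] || [C [C [D p]] && [D p]]]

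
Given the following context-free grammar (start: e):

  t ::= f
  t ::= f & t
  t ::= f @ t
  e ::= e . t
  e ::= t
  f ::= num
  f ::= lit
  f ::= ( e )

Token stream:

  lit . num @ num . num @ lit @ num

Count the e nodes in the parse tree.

3

[e [e [e [t [f lit]]] . [t [f num] @ [t [f num]]]] . [t [f num] @ [t [f lit] @ [t [f num]]]]]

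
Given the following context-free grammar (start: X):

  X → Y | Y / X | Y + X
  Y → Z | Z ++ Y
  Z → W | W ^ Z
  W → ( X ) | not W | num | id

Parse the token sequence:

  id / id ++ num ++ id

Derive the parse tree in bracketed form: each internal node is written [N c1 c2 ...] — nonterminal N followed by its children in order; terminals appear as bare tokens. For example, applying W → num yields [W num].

[X [Y [Z [W id]]] / [X [Y [Z [W id]] ++ [Y [Z [W num]] ++ [Y [Z [W id]]]]]]]

X
Y / X
Z / X
W / X
id / X
id / Y
id / Z ++ Y
id / W ++ Y
id / id ++ Y
id / id ++ Z ++ Y
id / id ++ W ++ Y
id / id ++ num ++ Y
id / id ++ num ++ Z
id / id ++ num ++ W
id / id ++ num ++ id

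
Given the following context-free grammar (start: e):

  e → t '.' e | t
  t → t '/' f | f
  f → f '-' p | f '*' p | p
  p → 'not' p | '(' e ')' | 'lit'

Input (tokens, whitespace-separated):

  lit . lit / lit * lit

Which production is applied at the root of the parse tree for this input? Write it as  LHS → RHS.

[e [t [f [p lit]]] . [e [t [t [f [p lit]]] / [f [f [p lit]] * [p lit]]]]]

e → t '.' e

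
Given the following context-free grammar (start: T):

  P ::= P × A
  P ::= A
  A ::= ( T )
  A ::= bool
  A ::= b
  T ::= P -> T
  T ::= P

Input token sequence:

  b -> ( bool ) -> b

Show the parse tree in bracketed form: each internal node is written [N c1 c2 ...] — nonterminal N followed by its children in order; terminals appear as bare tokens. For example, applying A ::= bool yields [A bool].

[T [P [A b]] -> [T [P [A ( [T [P [A bool]]] )]] -> [T [P [A b]]]]]

T
P -> T
A -> T
b -> T
b -> P -> T
b -> A -> T
b -> ( T ) -> T
b -> ( P ) -> T
b -> ( A ) -> T
b -> ( bool ) -> T
b -> ( bool ) -> P
b -> ( bool ) -> A
b -> ( bool ) -> b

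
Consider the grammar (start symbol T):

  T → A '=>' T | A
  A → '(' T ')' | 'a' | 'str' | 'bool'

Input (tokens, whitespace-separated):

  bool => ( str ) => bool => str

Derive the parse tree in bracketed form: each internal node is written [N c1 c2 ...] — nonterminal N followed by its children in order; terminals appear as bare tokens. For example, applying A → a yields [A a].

T
A => T
bool => T
bool => A => T
bool => ( T ) => T
bool => ( A ) => T
bool => ( str ) => T
bool => ( str ) => A => T
bool => ( str ) => bool => T
bool => ( str ) => bool => A
bool => ( str ) => bool => str

[T [A bool] => [T [A ( [T [A str]] )] => [T [A bool] => [T [A str]]]]]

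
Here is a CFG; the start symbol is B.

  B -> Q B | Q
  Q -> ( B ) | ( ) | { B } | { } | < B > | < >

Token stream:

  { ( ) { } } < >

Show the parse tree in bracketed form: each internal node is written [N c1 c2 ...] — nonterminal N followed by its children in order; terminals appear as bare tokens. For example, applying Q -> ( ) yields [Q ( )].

B
Q B
{ B } B
{ Q B } B
{ ( ) B } B
{ ( ) Q } B
{ ( ) { } } B
{ ( ) { } } Q
{ ( ) { } } < >

[B [Q { [B [Q ( )] [B [Q { }]]] }] [B [Q < >]]]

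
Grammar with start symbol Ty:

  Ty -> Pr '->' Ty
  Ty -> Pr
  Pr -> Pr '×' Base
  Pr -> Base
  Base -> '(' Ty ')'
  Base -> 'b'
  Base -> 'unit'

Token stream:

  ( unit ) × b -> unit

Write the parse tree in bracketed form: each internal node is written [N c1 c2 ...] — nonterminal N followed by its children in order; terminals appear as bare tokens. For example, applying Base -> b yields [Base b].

Ty
Pr -> Ty
Pr × Base -> Ty
Base × Base -> Ty
( Ty ) × Base -> Ty
( Pr ) × Base -> Ty
( Base ) × Base -> Ty
( unit ) × Base -> Ty
( unit ) × b -> Ty
( unit ) × b -> Pr
( unit ) × b -> Base
( unit ) × b -> unit

[Ty [Pr [Pr [Base ( [Ty [Pr [Base unit]]] )]] × [Base b]] -> [Ty [Pr [Base unit]]]]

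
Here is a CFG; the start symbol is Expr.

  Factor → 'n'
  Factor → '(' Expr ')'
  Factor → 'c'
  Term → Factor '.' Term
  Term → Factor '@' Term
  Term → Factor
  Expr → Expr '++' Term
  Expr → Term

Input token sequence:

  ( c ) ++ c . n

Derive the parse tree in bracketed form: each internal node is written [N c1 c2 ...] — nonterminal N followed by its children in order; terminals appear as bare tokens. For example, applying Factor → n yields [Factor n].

Expr
Expr ++ Term
Term ++ Term
Factor ++ Term
( Expr ) ++ Term
( Term ) ++ Term
( Factor ) ++ Term
( c ) ++ Term
( c ) ++ Factor . Term
( c ) ++ c . Term
( c ) ++ c . Factor
( c ) ++ c . n

[Expr [Expr [Term [Factor ( [Expr [Term [Factor c]]] )]]] ++ [Term [Factor c] . [Term [Factor n]]]]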